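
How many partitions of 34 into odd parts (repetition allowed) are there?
p_odd(34) = 512

Enumerate partitions using only odd parts via the recurrence o(n, m) = o(n, m−2) + o(n−m, m) over odd m, starting from the largest odd part ≤ n. This gives p_odd(34) = 512. (Euler's theorem: equals the count of distinct-part partitions.)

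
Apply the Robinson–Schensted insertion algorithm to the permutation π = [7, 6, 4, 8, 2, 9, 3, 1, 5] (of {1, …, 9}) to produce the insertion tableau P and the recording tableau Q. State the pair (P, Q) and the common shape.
P = [1, 3, 5] / [2, 8, 9] / [4] / [6] / [7];  Q = [1, 4, 6] / [2, 7, 9] / [3] / [5] / [8];  common shape = (3, 3, 1, 1, 1)

Row-insert the values π_1, π_2, … into P one at a time, bumping the leftmost entry strictly greater than the inserted value down to the next row. The recording tableau Q records, in position (i, j), the step at which that cell was added to P.
  Insert 7 (step 1): P = [7];  Q = [1]
  Insert 6 (step 2): P = [6] / [7];  Q = [1] / [2]
  Insert 4 (step 3): P = [4] / [6] / [7];  Q = [1] / [2] / [3]
  Insert 8 (step 4): P = [4, 8] / [6] / [7];  Q = [1, 4] / [2] / [3]
  Insert 2 (step 5): P = [2, 8] / [4] / [6] / [7];  Q = [1, 4] / [2] / [3] / [5]
  Insert 9 (step 6): P = [2, 8, 9] / [4] / [6] / [7];  Q = [1, 4, 6] / [2] / [3] / [5]
  Insert 3 (step 7): P = [2, 3, 9] / [4, 8] / [6] / [7];  Q = [1, 4, 6] / [2, 7] / [3] / [5]
  Insert 1 (step 8): P = [1, 3, 9] / [2, 8] / [4] / [6] / [7];  Q = [1, 4, 6] / [2, 7] / [3] / [5] / [8]
  Insert 5 (step 9): P = [1, 3, 5] / [2, 8, 9] / [4] / [6] / [7];  Q = [1, 4, 6] / [2, 7, 9] / [3] / [5] / [8]
Final shape: (3, 3, 1, 1, 1).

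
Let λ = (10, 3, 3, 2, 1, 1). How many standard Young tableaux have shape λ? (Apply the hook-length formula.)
# SYT of shape (10, 3, 3, 2, 1, 1) = 33256080

Hook-length formula: f^λ = n! / Π hook(c), product over all cells c of the Young diagram. For λ = (10, 3, 3, 2, 1, 1), n = 20 boxes. Hook lengths by row (left-to-right, top-to-bottom): [15, 12, 10, 7, 6, 5, 4, 3, 2, 1]; [7, 4, 2]; [6, 3, 1]; [4, 1]; [2]; [1]. Product of hooks = 73156608000. So f^λ = 20! / 73156608000 = 2432902008176640000 / 73156608000 = 33256080.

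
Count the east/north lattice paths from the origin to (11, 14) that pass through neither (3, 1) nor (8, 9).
Number of paths = 2570368

Inclusion–exclusion. Total paths: C(25, 11) = 4457400. Through P₁: C(4, 3)·C(21, 8) = 813960. Through P₂: C(17, 8)·C(8, 3) = 1361360. Since P₁ is strictly southwest of P₂, a monotone path through both must visit P₁ then P₂; paths through both = C(4, 3)·C(13, 5)·C(8, 3) = 288288. Avoid both = 4457400 − 813960 − 1361360 + 288288 = 2570368.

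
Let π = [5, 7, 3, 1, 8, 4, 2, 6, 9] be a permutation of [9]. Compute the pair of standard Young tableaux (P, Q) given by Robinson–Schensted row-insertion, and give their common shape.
P = [1, 2, 6, 9] / [3, 4, 8] / [5, 7];  Q = [1, 2, 5, 9] / [3, 6, 8] / [4, 7];  common shape = (4, 3, 2)

Row-insert the values π_1, π_2, … into P one at a time, bumping the leftmost entry strictly greater than the inserted value down to the next row. The recording tableau Q records, in position (i, j), the step at which that cell was added to P.
  Insert 5 (step 1): P = [5];  Q = [1]
  Insert 7 (step 2): P = [5, 7];  Q = [1, 2]
  Insert 3 (step 3): P = [3, 7] / [5];  Q = [1, 2] / [3]
  Insert 1 (step 4): P = [1, 7] / [3] / [5];  Q = [1, 2] / [3] / [4]
  Insert 8 (step 5): P = [1, 7, 8] / [3] / [5];  Q = [1, 2, 5] / [3] / [4]
  Insert 4 (step 6): P = [1, 4, 8] / [3, 7] / [5];  Q = [1, 2, 5] / [3, 6] / [4]
  Insert 2 (step 7): P = [1, 2, 8] / [3, 4] / [5, 7];  Q = [1, 2, 5] / [3, 6] / [4, 7]
  Insert 6 (step 8): P = [1, 2, 6] / [3, 4, 8] / [5, 7];  Q = [1, 2, 5] / [3, 6, 8] / [4, 7]
  Insert 9 (step 9): P = [1, 2, 6, 9] / [3, 4, 8] / [5, 7];  Q = [1, 2, 5, 9] / [3, 6, 8] / [4, 7]
Final shape: (4, 3, 2).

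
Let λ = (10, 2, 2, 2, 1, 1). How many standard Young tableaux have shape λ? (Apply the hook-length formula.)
# SYT of shape (10, 2, 2, 2, 1, 1) = 612612

Hook-length formula: f^λ = n! / Π hook(c), product over all cells c of the Young diagram. For λ = (10, 2, 2, 2, 1, 1), n = 18 boxes. Hook lengths by row (left-to-right, top-to-bottom): [15, 12, 8, 7, 6, 5, 4, 3, 2, 1]; [6, 3]; [5, 2]; [4, 1]; [2]; [1]. Product of hooks = 10450944000. So f^λ = 18! / 10450944000 = 6402373705728000 / 10450944000 = 612612.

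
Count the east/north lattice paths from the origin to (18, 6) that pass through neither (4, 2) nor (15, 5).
Number of paths = 48520

Inclusion–exclusion. Total paths: C(24, 18) = 134596. Through P₁: C(6, 4)·C(18, 14) = 45900. Through P₂: C(20, 15)·C(4, 3) = 62016. Since P₁ is strictly southwest of P₂, a monotone path through both must visit P₁ then P₂; paths through both = C(6, 4)·C(14, 11)·C(4, 3) = 21840. Avoid both = 134596 − 45900 − 62016 + 21840 = 48520.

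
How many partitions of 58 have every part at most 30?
p(58, parts ≤ 30) = 700478

Use the recurrence p(n, m) = p(n, m−1) + p(n−m, m): either the largest part is < m (count p(n, m−1)) or the largest part is exactly m (remove one copy of m, count p(n−m, m)). With p(0, ·) = 1 this gives p(58, parts ≤ 30) = 700478. (By conjugating Young diagrams, this also counts partitions of 58 into at most 30 parts.)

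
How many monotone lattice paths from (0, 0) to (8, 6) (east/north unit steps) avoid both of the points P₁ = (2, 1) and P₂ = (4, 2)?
Number of paths = 1197

Inclusion–exclusion. Total paths: C(14, 8) = 3003. Through P₁: C(3, 2)·C(11, 6) = 1386. Through P₂: C(6, 4)·C(8, 4) = 1050. Since P₁ is strictly southwest of P₂, a monotone path through both must visit P₁ then P₂; paths through both = C(3, 2)·C(3, 2)·C(8, 4) = 630. Avoid both = 3003 − 1386 − 1050 + 630 = 1197.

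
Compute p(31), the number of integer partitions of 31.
p(31) = 6842

Compute p(n) via the recurrence p(n, m) = p(n, m−1) + p(n−m, m), where p(n, m) counts partitions of n with all parts ≤ m and p(n) = p(n, n). The base cases are p(0, m) = 1 and p(n, 0) = 0 for n > 0. Filling the table yields p(31) = 6842. (Euler's pentagonal recurrence is an alternative.)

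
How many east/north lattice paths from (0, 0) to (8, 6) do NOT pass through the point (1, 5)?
Number of paths = 2955

Total paths from (0, 0) to (8, 6): C(14, 8) = 3003. Paths through (1, 5): (paths (0, 0) → (1, 5)) × (paths (1, 5) → (8, 6)) = C(6, 1) · C(8, 7) = 6 · 8 = 48. Avoidance count = 3003 − 48 = 2955.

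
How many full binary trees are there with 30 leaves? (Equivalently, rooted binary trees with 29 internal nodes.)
C_29 = 1002242216651368

These full binary trees are counted by the Catalan number C_n = (1/(n + 1)) · C(2n, n). For n = 29: C_29 = (1/30) · C(58, 29) = 30067266499541040/30 = 1002242216651368.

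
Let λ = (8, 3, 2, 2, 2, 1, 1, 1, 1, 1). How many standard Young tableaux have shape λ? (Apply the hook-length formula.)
# SYT of shape (8, 3, 2, 2, 2, 1, 1, 1, 1, 1) = 358525440

Hook-length formula: f^λ = n! / Π hook(c), product over all cells c of the Young diagram. For λ = (8, 3, 2, 2, 2, 1, 1, 1, 1, 1), n = 22 boxes. Hook lengths by row (left-to-right, top-to-bottom): [17, 11, 7, 5, 4, 3, 2, 1]; [11, 5, 1]; [9, 3]; [8, 2]; [7, 1]; [5]; [4]; [3]; [2]; [1]. Product of hooks = 3135065472000. So f^λ = 22! / 3135065472000 = 1124000727777607680000 / 3135065472000 = 358525440.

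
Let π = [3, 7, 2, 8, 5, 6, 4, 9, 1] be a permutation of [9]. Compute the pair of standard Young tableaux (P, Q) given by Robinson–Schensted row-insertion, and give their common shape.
P = [1, 4, 6, 9] / [2, 5, 8] / [3] / [7];  Q = [1, 2, 4, 8] / [3, 5, 6] / [7] / [9];  common shape = (4, 3, 1, 1)

Row-insert the values π_1, π_2, … into P one at a time, bumping the leftmost entry strictly greater than the inserted value down to the next row. The recording tableau Q records, in position (i, j), the step at which that cell was added to P.
  Insert 3 (step 1): P = [3];  Q = [1]
  Insert 7 (step 2): P = [3, 7];  Q = [1, 2]
  Insert 2 (step 3): P = [2, 7] / [3];  Q = [1, 2] / [3]
  Insert 8 (step 4): P = [2, 7, 8] / [3];  Q = [1, 2, 4] / [3]
  Insert 5 (step 5): P = [2, 5, 8] / [3, 7];  Q = [1, 2, 4] / [3, 5]
  Insert 6 (step 6): P = [2, 5, 6] / [3, 7, 8];  Q = [1, 2, 4] / [3, 5, 6]
  Insert 4 (step 7): P = [2, 4, 6] / [3, 5, 8] / [7];  Q = [1, 2, 4] / [3, 5, 6] / [7]
  Insert 9 (step 8): P = [2, 4, 6, 9] / [3, 5, 8] / [7];  Q = [1, 2, 4, 8] / [3, 5, 6] / [7]
  Insert 1 (step 9): P = [1, 4, 6, 9] / [2, 5, 8] / [3] / [7];  Q = [1, 2, 4, 8] / [3, 5, 6] / [7] / [9]
Final shape: (4, 3, 1, 1).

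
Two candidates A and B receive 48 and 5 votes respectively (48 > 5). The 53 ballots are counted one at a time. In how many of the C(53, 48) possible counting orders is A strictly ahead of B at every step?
Strict-lead orderings = 2328235

Total orderings of the 53 votes with 48 for A: C(53, 48) = 2869685. By the Bertrand ballot formula (Cycle Lemma / reflection principle), the number of orderings in which A is strictly ahead of B throughout is (p − q)/(p + q) · C(p + q, p) = (48 − 5)/(48 + 5) · 2869685 = 2328235.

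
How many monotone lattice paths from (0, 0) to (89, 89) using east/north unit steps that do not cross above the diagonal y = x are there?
C_89 = 254224158304000796523953440778841647086547372026600

These NE paths below the diagonal are counted by the Catalan number C_n = (1/(n + 1)) · C(2n, n). For n = 89: C_89 = (1/90) · C(178, 89) = 22880174247360071687155809670095748237789263482394000/90 = 254224158304000796523953440778841647086547372026600.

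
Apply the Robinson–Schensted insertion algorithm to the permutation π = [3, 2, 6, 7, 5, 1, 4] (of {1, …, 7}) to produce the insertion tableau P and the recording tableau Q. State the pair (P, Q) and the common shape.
P = [1, 4, 7] / [2, 5] / [3, 6];  Q = [1, 3, 4] / [2, 5] / [6, 7];  common shape = (3, 2, 2)

Row-insert the values π_1, π_2, … into P one at a time, bumping the leftmost entry strictly greater than the inserted value down to the next row. The recording tableau Q records, in position (i, j), the step at which that cell was added to P.
  Insert 3 (step 1): P = [3];  Q = [1]
  Insert 2 (step 2): P = [2] / [3];  Q = [1] / [2]
  Insert 6 (step 3): P = [2, 6] / [3];  Q = [1, 3] / [2]
  Insert 7 (step 4): P = [2, 6, 7] / [3];  Q = [1, 3, 4] / [2]
  Insert 5 (step 5): P = [2, 5, 7] / [3, 6];  Q = [1, 3, 4] / [2, 5]
  Insert 1 (step 6): P = [1, 5, 7] / [2, 6] / [3];  Q = [1, 3, 4] / [2, 5] / [6]
  Insert 4 (step 7): P = [1, 4, 7] / [2, 5] / [3, 6];  Q = [1, 3, 4] / [2, 5] / [6, 7]
Final shape: (3, 2, 2).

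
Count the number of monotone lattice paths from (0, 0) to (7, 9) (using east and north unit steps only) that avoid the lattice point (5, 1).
Number of paths = 11170

Total paths from (0, 0) to (7, 9): C(16, 7) = 11440. Paths through (5, 1): (paths (0, 0) → (5, 1)) × (paths (5, 1) → (7, 9)) = C(6, 5) · C(10, 2) = 6 · 45 = 270. Avoidance count = 11440 − 270 = 11170.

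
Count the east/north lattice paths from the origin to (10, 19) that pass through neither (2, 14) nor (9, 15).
Number of paths = 13342850

Inclusion–exclusion. Total paths: C(29, 10) = 20030010. Through P₁: C(16, 2)·C(13, 8) = 154440. Through P₂: C(24, 9)·C(5, 1) = 6537520. Since P₁ is strictly southwest of P₂, a monotone path through both must visit P₁ then P₂; paths through both = C(16, 2)·C(8, 7)·C(5, 1) = 4800. Avoid both = 20030010 − 154440 − 6537520 + 4800 = 13342850.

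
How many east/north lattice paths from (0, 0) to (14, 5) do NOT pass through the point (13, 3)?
Number of paths = 9948

Total paths from (0, 0) to (14, 5): C(19, 14) = 11628. Paths through (13, 3): (paths (0, 0) → (13, 3)) × (paths (13, 3) → (14, 5)) = C(16, 13) · C(3, 1) = 560 · 3 = 1680. Avoidance count = 11628 − 1680 = 9948.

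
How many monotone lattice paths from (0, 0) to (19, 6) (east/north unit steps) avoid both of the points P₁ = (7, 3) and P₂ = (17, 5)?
Number of paths = 67258

Inclusion–exclusion. Total paths: C(25, 19) = 177100. Through P₁: C(10, 7)·C(15, 12) = 54600. Through P₂: C(22, 17)·C(3, 2) = 79002. Since P₁ is strictly southwest of P₂, a monotone path through both must visit P₁ then P₂; paths through both = C(10, 7)·C(12, 10)·C(3, 2) = 23760. Avoid both = 177100 − 54600 − 79002 + 23760 = 67258.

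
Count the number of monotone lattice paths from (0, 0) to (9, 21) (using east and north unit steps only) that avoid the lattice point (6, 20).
Number of paths = 13386230

Total paths from (0, 0) to (9, 21): C(30, 9) = 14307150. Paths through (6, 20): (paths (0, 0) → (6, 20)) × (paths (6, 20) → (9, 21)) = C(26, 6) · C(4, 3) = 230230 · 4 = 920920. Avoidance count = 14307150 − 920920 = 13386230.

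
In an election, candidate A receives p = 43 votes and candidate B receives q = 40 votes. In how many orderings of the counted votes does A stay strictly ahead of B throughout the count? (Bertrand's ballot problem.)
Strict-lead orderings = 28930511320266545825220

Total orderings of the 83 votes with 43 for A: C(83, 43) = 800410813194041101164420. By the Bertrand ballot formula (Cycle Lemma / reflection principle), the number of orderings in which A is strictly ahead of B throughout is (p − q)/(p + q) · C(p + q, p) = (43 − 40)/(43 + 40) · 800410813194041101164420 = 28930511320266545825220.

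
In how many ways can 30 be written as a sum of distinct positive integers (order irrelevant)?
q(30) = 296

A partition into distinct parts is a strictly decreasing sequence summing to n. The recurrence d(n, m) = d(n, m−1) + d(n−m, m−1) (use part m at most once) with q(n) = d(n, n) gives q(30) = 296. (Euler's theorem: # distinct-part partitions = # odd-part partitions.)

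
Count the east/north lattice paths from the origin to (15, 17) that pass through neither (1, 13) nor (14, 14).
Number of paths = 405214264

Inclusion–exclusion. Total paths: C(32, 15) = 565722720. Through P₁: C(14, 1)·C(18, 14) = 42840. Through P₂: C(28, 14)·C(4, 1) = 160466400. Since P₁ is strictly southwest of P₂, a monotone path through both must visit P₁ then P₂; paths through both = C(14, 1)·C(14, 13)·C(4, 1) = 784. Avoid both = 565722720 − 42840 − 160466400 + 784 = 405214264.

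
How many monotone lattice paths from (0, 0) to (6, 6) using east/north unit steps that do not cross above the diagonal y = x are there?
C_6 = 132

These NE paths below the diagonal are counted by the Catalan number C_n = (1/(n + 1)) · C(2n, n). For n = 6: C_6 = (1/7) · C(12, 6) = 924/7 = 132.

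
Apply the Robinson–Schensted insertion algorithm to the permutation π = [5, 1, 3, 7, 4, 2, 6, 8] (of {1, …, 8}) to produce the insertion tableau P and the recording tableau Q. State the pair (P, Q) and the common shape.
P = [1, 2, 4, 6, 8] / [3, 7] / [5];  Q = [1, 3, 4, 7, 8] / [2, 5] / [6];  common shape = (5, 2, 1)

Row-insert the values π_1, π_2, … into P one at a time, bumping the leftmost entry strictly greater than the inserted value down to the next row. The recording tableau Q records, in position (i, j), the step at which that cell was added to P.
  Insert 5 (step 1): P = [5];  Q = [1]
  Insert 1 (step 2): P = [1] / [5];  Q = [1] / [2]
  Insert 3 (step 3): P = [1, 3] / [5];  Q = [1, 3] / [2]
  Insert 7 (step 4): P = [1, 3, 7] / [5];  Q = [1, 3, 4] / [2]
  Insert 4 (step 5): P = [1, 3, 4] / [5, 7];  Q = [1, 3, 4] / [2, 5]
  Insert 2 (step 6): P = [1, 2, 4] / [3, 7] / [5];  Q = [1, 3, 4] / [2, 5] / [6]
  Insert 6 (step 7): P = [1, 2, 4, 6] / [3, 7] / [5];  Q = [1, 3, 4, 7] / [2, 5] / [6]
  Insert 8 (step 8): P = [1, 2, 4, 6, 8] / [3, 7] / [5];  Q = [1, 3, 4, 7, 8] / [2, 5] / [6]
Final shape: (5, 2, 1).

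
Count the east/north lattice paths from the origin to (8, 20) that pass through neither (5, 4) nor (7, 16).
Number of paths = 1817556

Inclusion–exclusion. Total paths: C(28, 8) = 3108105. Through P₁: C(9, 5)·C(19, 3) = 122094. Through P₂: C(23, 7)·C(5, 1) = 1225785. Since P₁ is strictly southwest of P₂, a monotone path through both must visit P₁ then P₂; paths through both = C(9, 5)·C(14, 2)·C(5, 1) = 57330. Avoid both = 3108105 − 122094 − 1225785 + 57330 = 1817556.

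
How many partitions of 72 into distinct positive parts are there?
q(72) = 36352

A partition into distinct parts is a strictly decreasing sequence summing to n. The recurrence d(n, m) = d(n, m−1) + d(n−m, m−1) (use part m at most once) with q(n) = d(n, n) gives q(72) = 36352. (Euler's theorem: # distinct-part partitions = # odd-part partitions.)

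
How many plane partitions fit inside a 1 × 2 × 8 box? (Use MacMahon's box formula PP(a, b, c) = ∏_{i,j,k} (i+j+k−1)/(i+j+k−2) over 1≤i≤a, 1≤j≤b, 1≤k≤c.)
PP(1, 2, 8) = 45

Evaluate the triple product over i = 1..1, j = 1..2, k = 1..8. The factors are (2/1) · (3/2) · (4/3) · (5/4) · (6/5) · (7/6) · (8/7) · (9/8) · … (16 factors total). The numerators and denominators telescope so the product is an integer; carrying out the multiplication exactly gives PP(1, 2, 8) = 45.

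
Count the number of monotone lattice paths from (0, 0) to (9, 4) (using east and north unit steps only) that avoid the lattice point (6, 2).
Number of paths = 435

Total paths from (0, 0) to (9, 4): C(13, 9) = 715. Paths through (6, 2): (paths (0, 0) → (6, 2)) × (paths (6, 2) → (9, 4)) = C(8, 6) · C(5, 3) = 28 · 10 = 280. Avoidance count = 715 − 280 = 435.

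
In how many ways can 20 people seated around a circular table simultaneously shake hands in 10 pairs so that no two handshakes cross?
C_10 = 16796

These noncrossing handshakes are counted by the Catalan number C_n = (1/(n + 1)) · C(2n, n). For n = 10: C_10 = (1/11) · C(20, 10) = 184756/11 = 16796.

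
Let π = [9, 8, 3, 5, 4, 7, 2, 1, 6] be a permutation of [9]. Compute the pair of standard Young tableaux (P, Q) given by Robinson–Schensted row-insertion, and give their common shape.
P = [1, 4, 6] / [2, 7] / [3] / [5] / [8] / [9];  Q = [1, 4, 6] / [2, 9] / [3] / [5] / [7] / [8];  common shape = (3, 2, 1, 1, 1, 1)

Row-insert the values π_1, π_2, … into P one at a time, bumping the leftmost entry strictly greater than the inserted value down to the next row. The recording tableau Q records, in position (i, j), the step at which that cell was added to P.
  Insert 9 (step 1): P = [9];  Q = [1]
  Insert 8 (step 2): P = [8] / [9];  Q = [1] / [2]
  Insert 3 (step 3): P = [3] / [8] / [9];  Q = [1] / [2] / [3]
  Insert 5 (step 4): P = [3, 5] / [8] / [9];  Q = [1, 4] / [2] / [3]
  Insert 4 (step 5): P = [3, 4] / [5] / [8] / [9];  Q = [1, 4] / [2] / [3] / [5]
  Insert 7 (step 6): P = [3, 4, 7] / [5] / [8] / [9];  Q = [1, 4, 6] / [2] / [3] / [5]
  Insert 2 (step 7): P = [2, 4, 7] / [3] / [5] / [8] / [9];  Q = [1, 4, 6] / [2] / [3] / [5] / [7]
  Insert 1 (step 8): P = [1, 4, 7] / [2] / [3] / [5] / [8] / [9];  Q = [1, 4, 6] / [2] / [3] / [5] / [7] / [8]
  Insert 6 (step 9): P = [1, 4, 6] / [2, 7] / [3] / [5] / [8] / [9];  Q = [1, 4, 6] / [2, 9] / [3] / [5] / [7] / [8]
Final shape: (3, 2, 1, 1, 1, 1).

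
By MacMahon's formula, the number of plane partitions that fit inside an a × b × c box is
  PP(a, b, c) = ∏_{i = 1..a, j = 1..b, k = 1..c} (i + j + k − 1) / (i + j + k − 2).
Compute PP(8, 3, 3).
PP(8, 3, 3) = 259545

Evaluate the triple product over i = 1..8, j = 1..3, k = 1..3. The factors are (2/1) · (3/2) · (4/3) · (3/2) · (4/3) · (5/4) · (4/3) · (5/4) · … (72 factors total). The numerators and denominators telescope so the product is an integer; carrying out the multiplication exactly gives PP(8, 3, 3) = 259545.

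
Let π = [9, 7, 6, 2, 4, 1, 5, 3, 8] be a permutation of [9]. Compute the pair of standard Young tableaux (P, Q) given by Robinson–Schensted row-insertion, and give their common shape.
P = [1, 3, 5, 8] / [2, 4] / [6] / [7] / [9];  Q = [1, 5, 7, 9] / [2, 8] / [3] / [4] / [6];  common shape = (4, 2, 1, 1, 1)

Row-insert the values π_1, π_2, … into P one at a time, bumping the leftmost entry strictly greater than the inserted value down to the next row. The recording tableau Q records, in position (i, j), the step at which that cell was added to P.
  Insert 9 (step 1): P = [9];  Q = [1]
  Insert 7 (step 2): P = [7] / [9];  Q = [1] / [2]
  Insert 6 (step 3): P = [6] / [7] / [9];  Q = [1] / [2] / [3]
  Insert 2 (step 4): P = [2] / [6] / [7] / [9];  Q = [1] / [2] / [3] / [4]
  Insert 4 (step 5): P = [2, 4] / [6] / [7] / [9];  Q = [1, 5] / [2] / [3] / [4]
  Insert 1 (step 6): P = [1, 4] / [2] / [6] / [7] / [9];  Q = [1, 5] / [2] / [3] / [4] / [6]
  Insert 5 (step 7): P = [1, 4, 5] / [2] / [6] / [7] / [9];  Q = [1, 5, 7] / [2] / [3] / [4] / [6]
  Insert 3 (step 8): P = [1, 3, 5] / [2, 4] / [6] / [7] / [9];  Q = [1, 5, 7] / [2, 8] / [3] / [4] / [6]
  Insert 8 (step 9): P = [1, 3, 5, 8] / [2, 4] / [6] / [7] / [9];  Q = [1, 5, 7, 9] / [2, 8] / [3] / [4] / [6]
Final shape: (4, 2, 1, 1, 1).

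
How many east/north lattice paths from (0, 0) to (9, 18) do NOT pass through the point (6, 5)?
Number of paths = 4428105

Total paths from (0, 0) to (9, 18): C(27, 9) = 4686825. Paths through (6, 5): (paths (0, 0) → (6, 5)) × (paths (6, 5) → (9, 18)) = C(11, 6) · C(16, 3) = 462 · 560 = 258720. Avoidance count = 4686825 − 258720 = 4428105.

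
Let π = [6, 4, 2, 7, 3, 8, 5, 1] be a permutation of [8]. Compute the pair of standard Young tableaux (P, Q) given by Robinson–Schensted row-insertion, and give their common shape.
P = [1, 3, 5] / [2, 7, 8] / [4] / [6];  Q = [1, 4, 6] / [2, 5, 7] / [3] / [8];  common shape = (3, 3, 1, 1)

Row-insert the values π_1, π_2, … into P one at a time, bumping the leftmost entry strictly greater than the inserted value down to the next row. The recording tableau Q records, in position (i, j), the step at which that cell was added to P.
  Insert 6 (step 1): P = [6];  Q = [1]
  Insert 4 (step 2): P = [4] / [6];  Q = [1] / [2]
  Insert 2 (step 3): P = [2] / [4] / [6];  Q = [1] / [2] / [3]
  Insert 7 (step 4): P = [2, 7] / [4] / [6];  Q = [1, 4] / [2] / [3]
  Insert 3 (step 5): P = [2, 3] / [4, 7] / [6];  Q = [1, 4] / [2, 5] / [3]
  Insert 8 (step 6): P = [2, 3, 8] / [4, 7] / [6];  Q = [1, 4, 6] / [2, 5] / [3]
  Insert 5 (step 7): P = [2, 3, 5] / [4, 7, 8] / [6];  Q = [1, 4, 6] / [2, 5, 7] / [3]
  Insert 1 (step 8): P = [1, 3, 5] / [2, 7, 8] / [4] / [6];  Q = [1, 4, 6] / [2, 5, 7] / [3] / [8]
Final shape: (3, 3, 1, 1).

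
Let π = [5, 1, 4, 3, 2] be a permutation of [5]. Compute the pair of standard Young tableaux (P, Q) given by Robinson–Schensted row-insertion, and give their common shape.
P = [1, 2] / [3] / [4] / [5];  Q = [1, 3] / [2] / [4] / [5];  common shape = (2, 1, 1, 1)

Row-insert the values π_1, π_2, … into P one at a time, bumping the leftmost entry strictly greater than the inserted value down to the next row. The recording tableau Q records, in position (i, j), the step at which that cell was added to P.
  Insert 5 (step 1): P = [5];  Q = [1]
  Insert 1 (step 2): P = [1] / [5];  Q = [1] / [2]
  Insert 4 (step 3): P = [1, 4] / [5];  Q = [1, 3] / [2]
  Insert 3 (step 4): P = [1, 3] / [4] / [5];  Q = [1, 3] / [2] / [4]
  Insert 2 (step 5): P = [1, 2] / [3] / [4] / [5];  Q = [1, 3] / [2] / [4] / [5]
Final shape: (2, 1, 1, 1).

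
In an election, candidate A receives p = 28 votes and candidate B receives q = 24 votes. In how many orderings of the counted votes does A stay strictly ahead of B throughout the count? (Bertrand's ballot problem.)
Strict-lead orderings = 32798844771700

Total orderings of the 52 votes with 28 for A: C(52, 28) = 426384982032100. By the Bertrand ballot formula (Cycle Lemma / reflection principle), the number of orderings in which A is strictly ahead of B throughout is (p − q)/(p + q) · C(p + q, p) = (28 − 24)/(28 + 24) · 426384982032100 = 32798844771700.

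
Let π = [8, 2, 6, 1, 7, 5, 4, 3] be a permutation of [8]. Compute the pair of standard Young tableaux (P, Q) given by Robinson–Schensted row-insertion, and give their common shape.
P = [1, 3, 7] / [2, 4] / [5] / [6] / [8];  Q = [1, 3, 5] / [2, 6] / [4] / [7] / [8];  common shape = (3, 2, 1, 1, 1)

Row-insert the values π_1, π_2, … into P one at a time, bumping the leftmost entry strictly greater than the inserted value down to the next row. The recording tableau Q records, in position (i, j), the step at which that cell was added to P.
  Insert 8 (step 1): P = [8];  Q = [1]
  Insert 2 (step 2): P = [2] / [8];  Q = [1] / [2]
  Insert 6 (step 3): P = [2, 6] / [8];  Q = [1, 3] / [2]
  Insert 1 (step 4): P = [1, 6] / [2] / [8];  Q = [1, 3] / [2] / [4]
  Insert 7 (step 5): P = [1, 6, 7] / [2] / [8];  Q = [1, 3, 5] / [2] / [4]
  Insert 5 (step 6): P = [1, 5, 7] / [2, 6] / [8];  Q = [1, 3, 5] / [2, 6] / [4]
  Insert 4 (step 7): P = [1, 4, 7] / [2, 5] / [6] / [8];  Q = [1, 3, 5] / [2, 6] / [4] / [7]
  Insert 3 (step 8): P = [1, 3, 7] / [2, 4] / [5] / [6] / [8];  Q = [1, 3, 5] / [2, 6] / [4] / [7] / [8]
Final shape: (3, 2, 1, 1, 1).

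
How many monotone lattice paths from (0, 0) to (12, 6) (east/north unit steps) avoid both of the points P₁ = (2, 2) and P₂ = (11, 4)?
Number of paths = 9453

Inclusion–exclusion. Total paths: C(18, 12) = 18564. Through P₁: C(4, 2)·C(14, 10) = 6006. Through P₂: C(15, 11)·C(3, 1) = 4095. Since P₁ is strictly southwest of P₂, a monotone path through both must visit P₁ then P₂; paths through both = C(4, 2)·C(11, 9)·C(3, 1) = 990. Avoid both = 18564 − 6006 − 4095 + 990 = 9453.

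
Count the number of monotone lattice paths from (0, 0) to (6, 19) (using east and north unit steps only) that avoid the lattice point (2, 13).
Number of paths = 155050

Total paths from (0, 0) to (6, 19): C(25, 6) = 177100. Paths through (2, 13): (paths (0, 0) → (2, 13)) × (paths (2, 13) → (6, 19)) = C(15, 2) · C(10, 4) = 105 · 210 = 22050. Avoidance count = 177100 − 22050 = 155050.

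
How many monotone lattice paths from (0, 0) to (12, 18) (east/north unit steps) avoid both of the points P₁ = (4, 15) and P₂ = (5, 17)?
Number of paths = 85736037

Inclusion–exclusion. Total paths: C(30, 12) = 86493225. Through P₁: C(19, 4)·C(11, 8) = 639540. Through P₂: C(22, 5)·C(8, 7) = 210672. Since P₁ is strictly southwest of P₂, a monotone path through both must visit P₁ then P₂; paths through both = C(19, 4)·C(3, 1)·C(8, 7) = 93024. Avoid both = 86493225 − 639540 − 210672 + 93024 = 85736037.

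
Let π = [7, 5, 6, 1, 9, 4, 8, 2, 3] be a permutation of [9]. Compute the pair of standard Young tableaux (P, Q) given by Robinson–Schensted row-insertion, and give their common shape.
P = [1, 2, 3] / [4, 6, 8] / [5, 9] / [7];  Q = [1, 3, 5] / [2, 6, 7] / [4, 9] / [8];  common shape = (3, 3, 2, 1)

Row-insert the values π_1, π_2, … into P one at a time, bumping the leftmost entry strictly greater than the inserted value down to the next row. The recording tableau Q records, in position (i, j), the step at which that cell was added to P.
  Insert 7 (step 1): P = [7];  Q = [1]
  Insert 5 (step 2): P = [5] / [7];  Q = [1] / [2]
  Insert 6 (step 3): P = [5, 6] / [7];  Q = [1, 3] / [2]
  Insert 1 (step 4): P = [1, 6] / [5] / [7];  Q = [1, 3] / [2] / [4]
  Insert 9 (step 5): P = [1, 6, 9] / [5] / [7];  Q = [1, 3, 5] / [2] / [4]
  Insert 4 (step 6): P = [1, 4, 9] / [5, 6] / [7];  Q = [1, 3, 5] / [2, 6] / [4]
  Insert 8 (step 7): P = [1, 4, 8] / [5, 6, 9] / [7];  Q = [1, 3, 5] / [2, 6, 7] / [4]
  Insert 2 (step 8): P = [1, 2, 8] / [4, 6, 9] / [5] / [7];  Q = [1, 3, 5] / [2, 6, 7] / [4] / [8]
  Insert 3 (step 9): P = [1, 2, 3] / [4, 6, 8] / [5, 9] / [7];  Q = [1, 3, 5] / [2, 6, 7] / [4, 9] / [8]
Final shape: (3, 3, 2, 1).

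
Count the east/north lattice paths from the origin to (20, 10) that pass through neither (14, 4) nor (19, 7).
Number of paths = 25271815

Inclusion–exclusion. Total paths: C(30, 20) = 30045015. Through P₁: C(18, 14)·C(12, 6) = 2827440. Through P₂: C(26, 19)·C(4, 1) = 2631200. Since P₁ is strictly southwest of P₂, a monotone path through both must visit P₁ then P₂; paths through both = C(18, 14)·C(8, 5)·C(4, 1) = 685440. Avoid both = 30045015 − 2827440 − 2631200 + 685440 = 25271815.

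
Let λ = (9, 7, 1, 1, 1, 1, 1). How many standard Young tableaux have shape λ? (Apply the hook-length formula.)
# SYT of shape (9, 7, 1, 1, 1, 1, 1) = 27159132

Hook-length formula: f^λ = n! / Π hook(c), product over all cells c of the Young diagram. For λ = (9, 7, 1, 1, 1, 1, 1), n = 21 boxes. Hook lengths by row (left-to-right, top-to-bottom): [15, 9, 8, 7, 6, 5, 4, 2, 1]; [12, 6, 5, 4, 3, 2, 1]; [5]; [4]; [3]; [2]; [1]. Product of hooks = 1881169920000. So f^λ = 21! / 1881169920000 = 51090942171709440000 / 1881169920000 = 27159132.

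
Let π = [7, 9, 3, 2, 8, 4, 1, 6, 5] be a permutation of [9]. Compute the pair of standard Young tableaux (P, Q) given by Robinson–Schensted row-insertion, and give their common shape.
P = [1, 4, 5] / [2, 6] / [3, 8] / [7, 9];  Q = [1, 2, 8] / [3, 5] / [4, 6] / [7, 9];  common shape = (3, 2, 2, 2)

Row-insert the values π_1, π_2, … into P one at a time, bumping the leftmost entry strictly greater than the inserted value down to the next row. The recording tableau Q records, in position (i, j), the step at which that cell was added to P.
  Insert 7 (step 1): P = [7];  Q = [1]
  Insert 9 (step 2): P = [7, 9];  Q = [1, 2]
  Insert 3 (step 3): P = [3, 9] / [7];  Q = [1, 2] / [3]
  Insert 2 (step 4): P = [2, 9] / [3] / [7];  Q = [1, 2] / [3] / [4]
  Insert 8 (step 5): P = [2, 8] / [3, 9] / [7];  Q = [1, 2] / [3, 5] / [4]
  Insert 4 (step 6): P = [2, 4] / [3, 8] / [7, 9];  Q = [1, 2] / [3, 5] / [4, 6]
  Insert 1 (step 7): P = [1, 4] / [2, 8] / [3, 9] / [7];  Q = [1, 2] / [3, 5] / [4, 6] / [7]
  Insert 6 (step 8): P = [1, 4, 6] / [2, 8] / [3, 9] / [7];  Q = [1, 2, 8] / [3, 5] / [4, 6] / [7]
  Insert 5 (step 9): P = [1, 4, 5] / [2, 6] / [3, 8] / [7, 9];  Q = [1, 2, 8] / [3, 5] / [4, 6] / [7, 9]
Final shape: (3, 2, 2, 2).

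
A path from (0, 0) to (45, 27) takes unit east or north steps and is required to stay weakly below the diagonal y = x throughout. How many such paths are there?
Number of paths = 19417664722722740768

By the reflection principle (André's argument), the number of monotone paths to (45, 27) with n ≤ m that never go above y = x is C(72, 45) − C(72, 46) = 47011188276065582912 − 27593523553342842144 = 19417664722722740768.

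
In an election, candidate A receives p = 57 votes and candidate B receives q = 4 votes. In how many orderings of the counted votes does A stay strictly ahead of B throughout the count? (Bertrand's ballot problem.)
Strict-lead orderings = 453415

Total orderings of the 61 votes with 57 for A: C(61, 57) = 521855. By the Bertrand ballot formula (Cycle Lemma / reflection principle), the number of orderings in which A is strictly ahead of B throughout is (p − q)/(p + q) · C(p + q, p) = (57 − 4)/(57 + 4) · 521855 = 453415.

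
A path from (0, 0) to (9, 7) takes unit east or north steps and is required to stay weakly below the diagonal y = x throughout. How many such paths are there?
Number of paths = 3432

By the reflection principle (André's argument), the number of monotone paths to (9, 7) with n ≤ m that never go above y = x is C(16, 9) − C(16, 10) = 11440 − 8008 = 3432.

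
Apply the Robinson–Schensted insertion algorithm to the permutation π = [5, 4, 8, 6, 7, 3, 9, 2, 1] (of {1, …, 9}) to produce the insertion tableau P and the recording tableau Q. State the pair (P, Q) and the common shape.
P = [1, 6, 7, 9] / [2, 8] / [3] / [4] / [5];  Q = [1, 3, 5, 7] / [2, 4] / [6] / [8] / [9];  common shape = (4, 2, 1, 1, 1)

Row-insert the values π_1, π_2, … into P one at a time, bumping the leftmost entry strictly greater than the inserted value down to the next row. The recording tableau Q records, in position (i, j), the step at which that cell was added to P.
  Insert 5 (step 1): P = [5];  Q = [1]
  Insert 4 (step 2): P = [4] / [5];  Q = [1] / [2]
  Insert 8 (step 3): P = [4, 8] / [5];  Q = [1, 3] / [2]
  Insert 6 (step 4): P = [4, 6] / [5, 8];  Q = [1, 3] / [2, 4]
  Insert 7 (step 5): P = [4, 6, 7] / [5, 8];  Q = [1, 3, 5] / [2, 4]
  Insert 3 (step 6): P = [3, 6, 7] / [4, 8] / [5];  Q = [1, 3, 5] / [2, 4] / [6]
  Insert 9 (step 7): P = [3, 6, 7, 9] / [4, 8] / [5];  Q = [1, 3, 5, 7] / [2, 4] / [6]
  Insert 2 (step 8): P = [2, 6, 7, 9] / [3, 8] / [4] / [5];  Q = [1, 3, 5, 7] / [2, 4] / [6] / [8]
  Insert 1 (step 9): P = [1, 6, 7, 9] / [2, 8] / [3] / [4] / [5];  Q = [1, 3, 5, 7] / [2, 4] / [6] / [8] / [9]
Final shape: (4, 2, 1, 1, 1).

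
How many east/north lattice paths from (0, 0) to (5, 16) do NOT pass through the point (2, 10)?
Number of paths = 14805

Total paths from (0, 0) to (5, 16): C(21, 5) = 20349. Paths through (2, 10): (paths (0, 0) → (2, 10)) × (paths (2, 10) → (5, 16)) = C(12, 2) · C(9, 3) = 66 · 84 = 5544. Avoidance count = 20349 − 5544 = 14805.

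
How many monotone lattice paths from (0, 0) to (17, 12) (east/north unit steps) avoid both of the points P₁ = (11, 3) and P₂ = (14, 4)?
Number of paths = 49809455

Inclusion–exclusion. Total paths: C(29, 17) = 51895935. Through P₁: C(14, 11)·C(15, 6) = 1821820. Through P₂: C(18, 14)·C(11, 3) = 504900. Since P₁ is strictly southwest of P₂, a monotone path through both must visit P₁ then P₂; paths through both = C(14, 11)·C(4, 3)·C(11, 3) = 240240. Avoid both = 51895935 − 1821820 − 504900 + 240240 = 49809455.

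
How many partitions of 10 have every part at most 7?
p(10, parts ≤ 7) = 38

Partitions of 10 with all parts ≤ 7: 7+3, 7+2+1, 7+1+1+1, 6+4, 6+3+1, 6+2+2, 6+2+1+1, 6+1+1+1+1, 5+5, 5+4+1, 5+3+2, 5+3+1+1, 5+2+2+1, 5+2+1+1+1, 5+1+1+1+1+1, 4+4+2, 4+4+1+1, 4+3+3, 4+3+2+1, 4+3+1+1+1, 4+2+2+2, 4+2+2+1+1, 4+2+1+1+1+1, 4+1+1+1+1+1+1, 3+3+3+1, 3+3+2+2, 3+3+2+1+1, 3+3+1+1+1+1, 3+2+2+2+1, 3+2+2+1+1+1, … (38 total). Count = 38.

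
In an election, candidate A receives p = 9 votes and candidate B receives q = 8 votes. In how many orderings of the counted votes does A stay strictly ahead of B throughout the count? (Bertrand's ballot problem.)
Strict-lead orderings = 1430

Total orderings of the 17 votes with 9 for A: C(17, 9) = 24310. By the Bertrand ballot formula (Cycle Lemma / reflection principle), the number of orderings in which A is strictly ahead of B throughout is (p − q)/(p + q) · C(p + q, p) = (9 − 8)/(9 + 8) · 24310 = 1430.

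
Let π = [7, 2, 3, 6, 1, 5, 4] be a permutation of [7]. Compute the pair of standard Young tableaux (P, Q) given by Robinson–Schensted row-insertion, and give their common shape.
P = [1, 3, 4] / [2, 5] / [6] / [7];  Q = [1, 3, 4] / [2, 6] / [5] / [7];  common shape = (3, 2, 1, 1)

Row-insert the values π_1, π_2, … into P one at a time, bumping the leftmost entry strictly greater than the inserted value down to the next row. The recording tableau Q records, in position (i, j), the step at which that cell was added to P.
  Insert 7 (step 1): P = [7];  Q = [1]
  Insert 2 (step 2): P = [2] / [7];  Q = [1] / [2]
  Insert 3 (step 3): P = [2, 3] / [7];  Q = [1, 3] / [2]
  Insert 6 (step 4): P = [2, 3, 6] / [7];  Q = [1, 3, 4] / [2]
  Insert 1 (step 5): P = [1, 3, 6] / [2] / [7];  Q = [1, 3, 4] / [2] / [5]
  Insert 5 (step 6): P = [1, 3, 5] / [2, 6] / [7];  Q = [1, 3, 4] / [2, 6] / [5]
  Insert 4 (step 7): P = [1, 3, 4] / [2, 5] / [6] / [7];  Q = [1, 3, 4] / [2, 6] / [5] / [7]
Final shape: (3, 2, 1, 1).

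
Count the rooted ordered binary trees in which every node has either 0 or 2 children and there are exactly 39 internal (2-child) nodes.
C_39 = 680425371729975800390

These full binary trees are counted by the Catalan number C_n = (1/(n + 1)) · C(2n, n). For n = 39: C_39 = (1/40) · C(78, 39) = 27217014869199032015600/40 = 680425371729975800390.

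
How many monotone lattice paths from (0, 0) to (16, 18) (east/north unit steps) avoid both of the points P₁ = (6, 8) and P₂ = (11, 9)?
Number of paths = 1348955278

Inclusion–exclusion. Total paths: C(34, 16) = 2203961430. Through P₁: C(14, 6)·C(20, 10) = 554822268. Through P₂: C(20, 11)·C(14, 5) = 336255920. Since P₁ is strictly southwest of P₂, a monotone path through both must visit P₁ then P₂; paths through both = C(14, 6)·C(6, 5)·C(14, 5) = 36072036. Avoid both = 2203961430 − 554822268 − 336255920 + 36072036 = 1348955278.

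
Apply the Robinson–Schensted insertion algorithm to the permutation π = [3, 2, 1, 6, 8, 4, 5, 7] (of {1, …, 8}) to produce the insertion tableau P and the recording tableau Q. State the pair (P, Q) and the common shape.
P = [1, 4, 5, 7] / [2, 6, 8] / [3];  Q = [1, 4, 5, 8] / [2, 6, 7] / [3];  common shape = (4, 3, 1)

Row-insert the values π_1, π_2, … into P one at a time, bumping the leftmost entry strictly greater than the inserted value down to the next row. The recording tableau Q records, in position (i, j), the step at which that cell was added to P.
  Insert 3 (step 1): P = [3];  Q = [1]
  Insert 2 (step 2): P = [2] / [3];  Q = [1] / [2]
  Insert 1 (step 3): P = [1] / [2] / [3];  Q = [1] / [2] / [3]
  Insert 6 (step 4): P = [1, 6] / [2] / [3];  Q = [1, 4] / [2] / [3]
  Insert 8 (step 5): P = [1, 6, 8] / [2] / [3];  Q = [1, 4, 5] / [2] / [3]
  Insert 4 (step 6): P = [1, 4, 8] / [2, 6] / [3];  Q = [1, 4, 5] / [2, 6] / [3]
  Insert 5 (step 7): P = [1, 4, 5] / [2, 6, 8] / [3];  Q = [1, 4, 5] / [2, 6, 7] / [3]
  Insert 7 (step 8): P = [1, 4, 5, 7] / [2, 6, 8] / [3];  Q = [1, 4, 5, 8] / [2, 6, 7] / [3]
Final shape: (4, 3, 1).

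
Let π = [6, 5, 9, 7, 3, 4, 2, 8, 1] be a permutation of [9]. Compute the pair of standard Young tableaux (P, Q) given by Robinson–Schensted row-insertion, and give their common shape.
P = [1, 4, 8] / [2, 7] / [3, 9] / [5] / [6];  Q = [1, 3, 8] / [2, 4] / [5, 6] / [7] / [9];  common shape = (3, 2, 2, 1, 1)

Row-insert the values π_1, π_2, … into P one at a time, bumping the leftmost entry strictly greater than the inserted value down to the next row. The recording tableau Q records, in position (i, j), the step at which that cell was added to P.
  Insert 6 (step 1): P = [6];  Q = [1]
  Insert 5 (step 2): P = [5] / [6];  Q = [1] / [2]
  Insert 9 (step 3): P = [5, 9] / [6];  Q = [1, 3] / [2]
  Insert 7 (step 4): P = [5, 7] / [6, 9];  Q = [1, 3] / [2, 4]
  Insert 3 (step 5): P = [3, 7] / [5, 9] / [6];  Q = [1, 3] / [2, 4] / [5]
  Insert 4 (step 6): P = [3, 4] / [5, 7] / [6, 9];  Q = [1, 3] / [2, 4] / [5, 6]
  Insert 2 (step 7): P = [2, 4] / [3, 7] / [5, 9] / [6];  Q = [1, 3] / [2, 4] / [5, 6] / [7]
  Insert 8 (step 8): P = [2, 4, 8] / [3, 7] / [5, 9] / [6];  Q = [1, 3, 8] / [2, 4] / [5, 6] / [7]
  Insert 1 (step 9): P = [1, 4, 8] / [2, 7] / [3, 9] / [5] / [6];  Q = [1, 3, 8] / [2, 4] / [5, 6] / [7] / [9]
Final shape: (3, 2, 2, 1, 1).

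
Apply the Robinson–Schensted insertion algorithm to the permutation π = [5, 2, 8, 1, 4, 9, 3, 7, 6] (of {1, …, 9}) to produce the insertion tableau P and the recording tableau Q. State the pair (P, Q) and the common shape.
P = [1, 3, 6] / [2, 4, 7] / [5, 8, 9];  Q = [1, 3, 6] / [2, 5, 8] / [4, 7, 9];  common shape = (3, 3, 3)

Row-insert the values π_1, π_2, … into P one at a time, bumping the leftmost entry strictly greater than the inserted value down to the next row. The recording tableau Q records, in position (i, j), the step at which that cell was added to P.
  Insert 5 (step 1): P = [5];  Q = [1]
  Insert 2 (step 2): P = [2] / [5];  Q = [1] / [2]
  Insert 8 (step 3): P = [2, 8] / [5];  Q = [1, 3] / [2]
  Insert 1 (step 4): P = [1, 8] / [2] / [5];  Q = [1, 3] / [2] / [4]
  Insert 4 (step 5): P = [1, 4] / [2, 8] / [5];  Q = [1, 3] / [2, 5] / [4]
  Insert 9 (step 6): P = [1, 4, 9] / [2, 8] / [5];  Q = [1, 3, 6] / [2, 5] / [4]
  Insert 3 (step 7): P = [1, 3, 9] / [2, 4] / [5, 8];  Q = [1, 3, 6] / [2, 5] / [4, 7]
  Insert 7 (step 8): P = [1, 3, 7] / [2, 4, 9] / [5, 8];  Q = [1, 3, 6] / [2, 5, 8] / [4, 7]
  Insert 6 (step 9): P = [1, 3, 6] / [2, 4, 7] / [5, 8, 9];  Q = [1, 3, 6] / [2, 5, 8] / [4, 7, 9]
Final shape: (3, 3, 3).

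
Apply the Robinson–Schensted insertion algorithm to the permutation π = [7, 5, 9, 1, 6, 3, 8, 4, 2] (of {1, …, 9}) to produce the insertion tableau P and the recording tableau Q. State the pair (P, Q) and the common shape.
P = [1, 2, 4] / [3, 6, 8] / [5, 9] / [7];  Q = [1, 3, 7] / [2, 5, 8] / [4, 6] / [9];  common shape = (3, 3, 2, 1)

Row-insert the values π_1, π_2, … into P one at a time, bumping the leftmost entry strictly greater than the inserted value down to the next row. The recording tableau Q records, in position (i, j), the step at which that cell was added to P.
  Insert 7 (step 1): P = [7];  Q = [1]
  Insert 5 (step 2): P = [5] / [7];  Q = [1] / [2]
  Insert 9 (step 3): P = [5, 9] / [7];  Q = [1, 3] / [2]
  Insert 1 (step 4): P = [1, 9] / [5] / [7];  Q = [1, 3] / [2] / [4]
  Insert 6 (step 5): P = [1, 6] / [5, 9] / [7];  Q = [1, 3] / [2, 5] / [4]
  Insert 3 (step 6): P = [1, 3] / [5, 6] / [7, 9];  Q = [1, 3] / [2, 5] / [4, 6]
  Insert 8 (step 7): P = [1, 3, 8] / [5, 6] / [7, 9];  Q = [1, 3, 7] / [2, 5] / [4, 6]
  Insert 4 (step 8): P = [1, 3, 4] / [5, 6, 8] / [7, 9];  Q = [1, 3, 7] / [2, 5, 8] / [4, 6]
  Insert 2 (step 9): P = [1, 2, 4] / [3, 6, 8] / [5, 9] / [7];  Q = [1, 3, 7] / [2, 5, 8] / [4, 6] / [9]
Final shape: (3, 3, 2, 1).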